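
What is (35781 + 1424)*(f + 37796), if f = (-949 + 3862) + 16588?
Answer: 2131734885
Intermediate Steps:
f = 19501 (f = 2913 + 16588 = 19501)
(35781 + 1424)*(f + 37796) = (35781 + 1424)*(19501 + 37796) = 37205*57297 = 2131734885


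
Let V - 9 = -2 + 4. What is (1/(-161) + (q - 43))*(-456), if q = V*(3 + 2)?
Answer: -880536/161 ≈ -5469.2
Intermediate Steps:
V = 11 (V = 9 + (-2 + 4) = 9 + 2 = 11)
q = 55 (q = 11*(3 + 2) = 11*5 = 55)
(1/(-161) + (q - 43))*(-456) = (1/(-161) + (55 - 43))*(-456) = (-1/161 + 12)*(-456) = (1931/161)*(-456) = -880536/161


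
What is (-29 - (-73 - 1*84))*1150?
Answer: 147200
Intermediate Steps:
(-29 - (-73 - 1*84))*1150 = (-29 - (-73 - 84))*1150 = (-29 - 1*(-157))*1150 = (-29 + 157)*1150 = 128*1150 = 147200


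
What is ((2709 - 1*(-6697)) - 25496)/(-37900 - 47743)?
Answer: 16090/85643 ≈ 0.18787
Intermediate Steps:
((2709 - 1*(-6697)) - 25496)/(-37900 - 47743) = ((2709 + 6697) - 25496)/(-85643) = (9406 - 25496)*(-1/85643) = -16090*(-1/85643) = 16090/85643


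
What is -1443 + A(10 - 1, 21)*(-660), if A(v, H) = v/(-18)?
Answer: -1113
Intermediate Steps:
A(v, H) = -v/18 (A(v, H) = v*(-1/18) = -v/18)
-1443 + A(10 - 1, 21)*(-660) = -1443 - (10 - 1)/18*(-660) = -1443 - 1/18*9*(-660) = -1443 - ½*(-660) = -1443 + 330 = -1113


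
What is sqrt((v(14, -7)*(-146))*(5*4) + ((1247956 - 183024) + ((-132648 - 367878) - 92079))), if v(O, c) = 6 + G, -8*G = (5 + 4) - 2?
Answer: 3*sqrt(50818) ≈ 676.29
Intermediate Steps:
G = -7/8 (G = -((5 + 4) - 2)/8 = -(9 - 2)/8 = -1/8*7 = -7/8 ≈ -0.87500)
v(O, c) = 41/8 (v(O, c) = 6 - 7/8 = 41/8)
sqrt((v(14, -7)*(-146))*(5*4) + ((1247956 - 183024) + ((-132648 - 367878) - 92079))) = sqrt(((41/8)*(-146))*(5*4) + ((1247956 - 183024) + ((-132648 - 367878) - 92079))) = sqrt(-2993/4*20 + (1064932 + (-500526 - 92079))) = sqrt(-14965 + (1064932 - 592605)) = sqrt(-14965 + 472327) = sqrt(457362) = 3*sqrt(50818)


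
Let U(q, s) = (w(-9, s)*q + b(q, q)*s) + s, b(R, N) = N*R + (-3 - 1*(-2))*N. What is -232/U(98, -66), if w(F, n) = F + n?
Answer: 58/158703 ≈ 0.00036546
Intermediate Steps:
b(R, N) = -N + N*R (b(R, N) = N*R + (-3 + 2)*N = N*R - N = -N + N*R)
U(q, s) = s + q*(-9 + s) + q*s*(-1 + q) (U(q, s) = ((-9 + s)*q + (q*(-1 + q))*s) + s = (q*(-9 + s) + q*s*(-1 + q)) + s = s + q*(-9 + s) + q*s*(-1 + q))
-232/U(98, -66) = -232/(-66 - 9*98 - 66*98²) = -232/(-66 - 882 - 66*9604) = -232/(-66 - 882 - 633864) = -232/(-634812) = -232*(-1/634812) = 58/158703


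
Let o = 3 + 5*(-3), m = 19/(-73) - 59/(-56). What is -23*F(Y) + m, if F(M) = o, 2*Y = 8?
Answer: 1131531/4088 ≈ 276.79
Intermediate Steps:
Y = 4 (Y = (½)*8 = 4)
m = 3243/4088 (m = 19*(-1/73) - 59*(-1/56) = -19/73 + 59/56 = 3243/4088 ≈ 0.79330)
o = -12 (o = 3 - 15 = -12)
F(M) = -12
-23*F(Y) + m = -23*(-12) + 3243/4088 = 276 + 3243/4088 = 1131531/4088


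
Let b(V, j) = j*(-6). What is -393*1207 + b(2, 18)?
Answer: -474459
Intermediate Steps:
b(V, j) = -6*j
-393*1207 + b(2, 18) = -393*1207 - 6*18 = -474351 - 108 = -474459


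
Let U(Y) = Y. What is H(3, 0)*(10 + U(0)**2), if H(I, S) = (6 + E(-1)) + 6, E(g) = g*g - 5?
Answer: 80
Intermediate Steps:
E(g) = -5 + g**2 (E(g) = g**2 - 5 = -5 + g**2)
H(I, S) = 8 (H(I, S) = (6 + (-5 + (-1)**2)) + 6 = (6 + (-5 + 1)) + 6 = (6 - 4) + 6 = 2 + 6 = 8)
H(3, 0)*(10 + U(0)**2) = 8*(10 + 0**2) = 8*(10 + 0) = 8*10 = 80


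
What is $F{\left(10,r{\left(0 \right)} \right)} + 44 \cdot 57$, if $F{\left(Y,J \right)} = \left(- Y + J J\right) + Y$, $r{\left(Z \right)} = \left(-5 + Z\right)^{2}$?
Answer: $3133$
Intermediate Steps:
$F{\left(Y,J \right)} = J^{2}$ ($F{\left(Y,J \right)} = \left(- Y + J^{2}\right) + Y = \left(J^{2} - Y\right) + Y = J^{2}$)
$F{\left(10,r{\left(0 \right)} \right)} + 44 \cdot 57 = \left(\left(-5 + 0\right)^{2}\right)^{2} + 44 \cdot 57 = \left(\left(-5\right)^{2}\right)^{2} + 2508 = 25^{2} + 2508 = 625 + 2508 = 3133$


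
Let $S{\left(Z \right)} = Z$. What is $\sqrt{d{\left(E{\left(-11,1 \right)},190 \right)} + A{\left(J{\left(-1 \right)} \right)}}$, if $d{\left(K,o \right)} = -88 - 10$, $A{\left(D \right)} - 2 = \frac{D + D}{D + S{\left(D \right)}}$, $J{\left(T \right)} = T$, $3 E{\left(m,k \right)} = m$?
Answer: $i \sqrt{95} \approx 9.7468 i$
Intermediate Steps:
$E{\left(m,k \right)} = \frac{m}{3}$
$A{\left(D \right)} = 3$ ($A{\left(D \right)} = 2 + \frac{D + D}{D + D} = 2 + \frac{2 D}{2 D} = 2 + 2 D \frac{1}{2 D} = 2 + 1 = 3$)
$d{\left(K,o \right)} = -98$
$\sqrt{d{\left(E{\left(-11,1 \right)},190 \right)} + A{\left(J{\left(-1 \right)} \right)}} = \sqrt{-98 + 3} = \sqrt{-95} = i \sqrt{95}$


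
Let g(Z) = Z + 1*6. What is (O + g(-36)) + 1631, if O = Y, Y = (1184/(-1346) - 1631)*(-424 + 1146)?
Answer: -791862637/673 ≈ -1.1766e+6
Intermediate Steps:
Y = -792940110/673 (Y = (1184*(-1/1346) - 1631)*722 = (-592/673 - 1631)*722 = -1098255/673*722 = -792940110/673 ≈ -1.1782e+6)
O = -792940110/673 ≈ -1.1782e+6
g(Z) = 6 + Z (g(Z) = Z + 6 = 6 + Z)
(O + g(-36)) + 1631 = (-792940110/673 + (6 - 36)) + 1631 = (-792940110/673 - 30) + 1631 = -792960300/673 + 1631 = -791862637/673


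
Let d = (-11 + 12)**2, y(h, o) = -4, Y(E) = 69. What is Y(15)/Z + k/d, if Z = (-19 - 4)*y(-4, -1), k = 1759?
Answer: 7039/4 ≈ 1759.8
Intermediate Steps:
Z = 92 (Z = (-19 - 4)*(-4) = -23*(-4) = 92)
d = 1 (d = 1**2 = 1)
Y(15)/Z + k/d = 69/92 + 1759/1 = 69*(1/92) + 1759*1 = 3/4 + 1759 = 7039/4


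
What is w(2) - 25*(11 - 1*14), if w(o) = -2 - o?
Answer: 71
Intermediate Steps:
w(2) - 25*(11 - 1*14) = (-2 - 1*2) - 25*(11 - 1*14) = (-2 - 2) - 25*(11 - 14) = -4 - 25*(-3) = -4 + 75 = 71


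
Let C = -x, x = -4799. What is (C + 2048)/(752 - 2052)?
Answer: -6847/1300 ≈ -5.2669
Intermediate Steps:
C = 4799 (C = -1*(-4799) = 4799)
(C + 2048)/(752 - 2052) = (4799 + 2048)/(752 - 2052) = 6847/(-1300) = 6847*(-1/1300) = -6847/1300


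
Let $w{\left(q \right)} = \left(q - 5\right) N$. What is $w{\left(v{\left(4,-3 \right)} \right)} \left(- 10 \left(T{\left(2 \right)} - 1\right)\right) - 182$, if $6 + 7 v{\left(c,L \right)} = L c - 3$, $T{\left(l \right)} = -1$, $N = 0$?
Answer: $-182$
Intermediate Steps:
$v{\left(c,L \right)} = - \frac{9}{7} + \frac{L c}{7}$ ($v{\left(c,L \right)} = - \frac{6}{7} + \frac{L c - 3}{7} = - \frac{6}{7} + \frac{-3 + L c}{7} = - \frac{6}{7} + \left(- \frac{3}{7} + \frac{L c}{7}\right) = - \frac{9}{7} + \frac{L c}{7}$)
$w{\left(q \right)} = 0$ ($w{\left(q \right)} = \left(q - 5\right) 0 = \left(-5 + q\right) 0 = 0$)
$w{\left(v{\left(4,-3 \right)} \right)} \left(- 10 \left(T{\left(2 \right)} - 1\right)\right) - 182 = 0 \left(- 10 \left(-1 - 1\right)\right) - 182 = 0 \left(\left(-10\right) \left(-2\right)\right) - 182 = 0 \cdot 20 - 182 = 0 - 182 = -182$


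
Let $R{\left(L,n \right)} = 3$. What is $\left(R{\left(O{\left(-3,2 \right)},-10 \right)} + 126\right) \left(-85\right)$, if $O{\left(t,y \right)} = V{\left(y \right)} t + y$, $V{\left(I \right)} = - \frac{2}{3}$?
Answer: $-10965$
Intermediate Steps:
$V{\left(I \right)} = - \frac{2}{3}$ ($V{\left(I \right)} = \left(-2\right) \frac{1}{3} = - \frac{2}{3}$)
$O{\left(t,y \right)} = y - \frac{2 t}{3}$ ($O{\left(t,y \right)} = - \frac{2 t}{3} + y = y - \frac{2 t}{3}$)
$\left(R{\left(O{\left(-3,2 \right)},-10 \right)} + 126\right) \left(-85\right) = \left(3 + 126\right) \left(-85\right) = 129 \left(-85\right) = -10965$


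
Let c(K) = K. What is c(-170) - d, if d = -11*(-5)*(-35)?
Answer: 1755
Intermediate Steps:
d = -1925 (d = 55*(-35) = -1925)
c(-170) - d = -170 - 1*(-1925) = -170 + 1925 = 1755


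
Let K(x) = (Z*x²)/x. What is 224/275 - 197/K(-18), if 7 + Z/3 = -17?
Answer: 236129/356400 ≈ 0.66254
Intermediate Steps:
Z = -72 (Z = -21 + 3*(-17) = -21 - 51 = -72)
K(x) = -72*x (K(x) = (-72*x²)/x = -72*x)
224/275 - 197/K(-18) = 224/275 - 197/((-72*(-18))) = 224*(1/275) - 197/1296 = 224/275 - 197*1/1296 = 224/275 - 197/1296 = 236129/356400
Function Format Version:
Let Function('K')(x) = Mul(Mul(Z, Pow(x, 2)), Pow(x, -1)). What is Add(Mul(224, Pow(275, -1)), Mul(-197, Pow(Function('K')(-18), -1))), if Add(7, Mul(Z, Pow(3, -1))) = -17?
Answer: Rational(236129, 356400) ≈ 0.66254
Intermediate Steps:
Z = -72 (Z = Add(-21, Mul(3, -17)) = Add(-21, -51) = -72)
Function('K')(x) = Mul(-72, x) (Function('K')(x) = Mul(Mul(-72, Pow(x, 2)), Pow(x, -1)) = Mul(-72, x))
Add(Mul(224, Pow(275, -1)), Mul(-197, Pow(Function('K')(-18), -1))) = Add(Mul(224, Pow(275, -1)), Mul(-197, Pow(Mul(-72, -18), -1))) = Add(Mul(224, Rational(1, 275)), Mul(-197, Pow(1296, -1))) = Add(Rational(224, 275), Mul(-197, Rational(1, 1296))) = Add(Rational(224, 275), Rational(-197, 1296)) = Rational(236129, 356400)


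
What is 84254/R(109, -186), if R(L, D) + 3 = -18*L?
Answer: -84254/1965 ≈ -42.877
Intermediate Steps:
R(L, D) = -3 - 18*L
84254/R(109, -186) = 84254/(-3 - 18*109) = 84254/(-3 - 1962) = 84254/(-1965) = 84254*(-1/1965) = -84254/1965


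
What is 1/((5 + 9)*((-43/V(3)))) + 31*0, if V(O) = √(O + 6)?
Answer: -3/602 ≈ -0.0049834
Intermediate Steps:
V(O) = √(6 + O)
1/((5 + 9)*((-43/V(3)))) + 31*0 = 1/((5 + 9)*((-43/√(6 + 3)))) + 31*0 = 1/(14*((-43/(√9)))) + 0 = 1/(14*((-43/3))) + 0 = 1/(14*((-43*⅓))) + 0 = 1/(14*(-43/3)) + 0 = (1/14)*(-3/43) + 0 = -3/602 + 0 = -3/602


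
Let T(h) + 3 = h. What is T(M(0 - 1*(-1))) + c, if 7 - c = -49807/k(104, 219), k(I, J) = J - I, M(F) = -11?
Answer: 49002/115 ≈ 426.10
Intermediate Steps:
T(h) = -3 + h
c = 50612/115 (c = 7 - (-49807)/(219 - 1*104) = 7 - (-49807)/(219 - 104) = 7 - (-49807)/115 = 7 - 1*(-49807/115) = 7 + 49807/115 = 50612/115 ≈ 440.10)
T(M(0 - 1*(-1))) + c = (-3 - 11) + 50612/115 = -14 + 50612/115 = 49002/115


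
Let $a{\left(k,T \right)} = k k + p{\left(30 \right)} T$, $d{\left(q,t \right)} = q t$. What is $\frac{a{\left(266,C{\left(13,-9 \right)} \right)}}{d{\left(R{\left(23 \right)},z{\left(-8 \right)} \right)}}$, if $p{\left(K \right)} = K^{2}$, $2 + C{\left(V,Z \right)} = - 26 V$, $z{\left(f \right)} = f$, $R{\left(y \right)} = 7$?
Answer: $\frac{58811}{14} \approx 4200.8$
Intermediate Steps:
$C{\left(V,Z \right)} = -2 - 26 V$
$a{\left(k,T \right)} = k^{2} + 900 T$ ($a{\left(k,T \right)} = k k + 30^{2} T = k^{2} + 900 T$)
$\frac{a{\left(266,C{\left(13,-9 \right)} \right)}}{d{\left(R{\left(23 \right)},z{\left(-8 \right)} \right)}} = \frac{266^{2} + 900 \left(-2 - 338\right)}{7 \left(-8\right)} = \frac{70756 + 900 \left(-2 - 338\right)}{-56} = \left(70756 + 900 \left(-340\right)\right) \left(- \frac{1}{56}\right) = \left(70756 - 306000\right) \left(- \frac{1}{56}\right) = \left(-235244\right) \left(- \frac{1}{56}\right) = \frac{58811}{14}$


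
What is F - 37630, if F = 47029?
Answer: 9399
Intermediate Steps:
F - 37630 = 47029 - 37630 = 9399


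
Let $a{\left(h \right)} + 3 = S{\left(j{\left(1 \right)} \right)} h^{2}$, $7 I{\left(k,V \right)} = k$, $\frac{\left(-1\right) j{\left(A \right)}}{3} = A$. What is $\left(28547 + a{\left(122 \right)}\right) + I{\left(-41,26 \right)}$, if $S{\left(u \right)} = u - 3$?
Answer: $- \frac{425361}{7} \approx -60766.0$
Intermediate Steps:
$j{\left(A \right)} = - 3 A$
$I{\left(k,V \right)} = \frac{k}{7}$
$S{\left(u \right)} = -3 + u$
$a{\left(h \right)} = -3 - 6 h^{2}$ ($a{\left(h \right)} = -3 + \left(-3 - 3\right) h^{2} = -3 - 6 h^{2}$)
$\left(28547 + a{\left(122 \right)}\right) + I{\left(-41,26 \right)} = \left(28547 - \left(3 + 6 \cdot 122^{2}\right)\right) + \frac{1}{7} \left(-41\right) = \left(28547 - 89307\right) - \frac{41}{7} = -60760 - \frac{41}{7} = - \frac{425361}{7}$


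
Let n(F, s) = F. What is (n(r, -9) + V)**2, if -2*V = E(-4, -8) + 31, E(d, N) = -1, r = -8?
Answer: 529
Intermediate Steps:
V = -15 (V = -(-1 + 31)/2 = -1/2*30 = -15)
(n(r, -9) + V)**2 = (-8 - 15)**2 = (-23)**2 = 529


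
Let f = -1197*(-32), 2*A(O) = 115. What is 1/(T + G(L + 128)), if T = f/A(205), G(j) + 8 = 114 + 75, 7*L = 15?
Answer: 115/97423 ≈ 0.0011804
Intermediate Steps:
L = 15/7 (L = (⅐)*15 = 15/7 ≈ 2.1429)
A(O) = 115/2 (A(O) = (½)*115 = 115/2)
f = 38304
G(j) = 181 (G(j) = -8 + (114 + 75) = -8 + 189 = 181)
T = 76608/115 (T = 38304/(115/2) = 38304*(2/115) = 76608/115 ≈ 666.16)
1/(T + G(L + 128)) = 1/(76608/115 + 181) = 1/(97423/115) = 115/97423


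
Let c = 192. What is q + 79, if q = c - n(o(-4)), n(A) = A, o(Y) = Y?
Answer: 275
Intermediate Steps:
q = 196 (q = 192 - 1*(-4) = 192 + 4 = 196)
q + 79 = 196 + 79 = 275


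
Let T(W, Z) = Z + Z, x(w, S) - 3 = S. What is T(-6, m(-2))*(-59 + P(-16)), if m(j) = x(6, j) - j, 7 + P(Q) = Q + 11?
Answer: -426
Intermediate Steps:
P(Q) = 4 + Q (P(Q) = -7 + (Q + 11) = -7 + (11 + Q) = 4 + Q)
x(w, S) = 3 + S
m(j) = 3 (m(j) = (3 + j) - j = 3)
T(W, Z) = 2*Z
T(-6, m(-2))*(-59 + P(-16)) = (2*3)*(-59 + (4 - 16)) = 6*(-59 - 12) = 6*(-71) = -426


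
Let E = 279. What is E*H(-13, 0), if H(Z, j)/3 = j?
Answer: 0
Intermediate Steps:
H(Z, j) = 3*j
E*H(-13, 0) = 279*(3*0) = 279*0 = 0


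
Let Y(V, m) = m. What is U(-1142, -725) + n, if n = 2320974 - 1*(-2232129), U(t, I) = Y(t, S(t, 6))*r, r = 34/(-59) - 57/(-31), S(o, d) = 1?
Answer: 8327627696/1829 ≈ 4.5531e+6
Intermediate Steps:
r = 2309/1829 (r = 34*(-1/59) - 57*(-1/31) = -34/59 + 57/31 = 2309/1829 ≈ 1.2624)
U(t, I) = 2309/1829 (U(t, I) = 1*(2309/1829) = 2309/1829)
n = 4553103 (n = 2320974 + 2232129 = 4553103)
U(-1142, -725) + n = 2309/1829 + 4553103 = 8327627696/1829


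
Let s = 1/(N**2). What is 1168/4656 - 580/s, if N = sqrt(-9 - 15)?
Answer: 4050793/291 ≈ 13920.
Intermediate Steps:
N = 2*I*sqrt(6) (N = sqrt(-24) = 2*I*sqrt(6) ≈ 4.899*I)
s = -1/24 (s = 1/((2*I*sqrt(6))**2) = 1/(-24) = -1/24 ≈ -0.041667)
1168/4656 - 580/s = 1168/4656 - 580/(-1/24) = 1168*(1/4656) - 580*(-24) = 73/291 + 13920 = 4050793/291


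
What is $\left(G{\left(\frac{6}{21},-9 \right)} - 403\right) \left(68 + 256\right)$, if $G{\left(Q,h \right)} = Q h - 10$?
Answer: $- \frac{942516}{7} \approx -1.3465 \cdot 10^{5}$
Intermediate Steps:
$G{\left(Q,h \right)} = -10 + Q h$
$\left(G{\left(\frac{6}{21},-9 \right)} - 403\right) \left(68 + 256\right) = \left(\left(-10 + \frac{6}{21} \left(-9\right)\right) - 403\right) \left(68 + 256\right) = \left(\left(-10 + 6 \cdot \frac{1}{21} \left(-9\right)\right) - 403\right) 324 = \left(\left(-10 + \frac{2}{7} \left(-9\right)\right) - 403\right) 324 = \left(\left(-10 - \frac{18}{7}\right) - 403\right) 324 = \left(- \frac{88}{7} - 403\right) 324 = \left(- \frac{2909}{7}\right) 324 = - \frac{942516}{7}$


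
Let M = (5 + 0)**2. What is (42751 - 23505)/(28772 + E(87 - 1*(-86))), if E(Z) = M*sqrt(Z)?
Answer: 553745912/827719859 - 481150*sqrt(173)/827719859 ≈ 0.66136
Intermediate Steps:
M = 25 (M = 5**2 = 25)
E(Z) = 25*sqrt(Z)
(42751 - 23505)/(28772 + E(87 - 1*(-86))) = (42751 - 23505)/(28772 + 25*sqrt(87 - 1*(-86))) = 19246/(28772 + 25*sqrt(87 + 86)) = 19246/(28772 + 25*sqrt(173))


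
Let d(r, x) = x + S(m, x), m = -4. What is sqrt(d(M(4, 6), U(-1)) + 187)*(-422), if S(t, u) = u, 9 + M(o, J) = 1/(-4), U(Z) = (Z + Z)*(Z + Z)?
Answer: -422*sqrt(195) ≈ -5892.9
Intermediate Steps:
U(Z) = 4*Z**2 (U(Z) = (2*Z)*(2*Z) = 4*Z**2)
M(o, J) = -37/4 (M(o, J) = -9 + 1/(-4) = -9 - 1/4 = -37/4)
d(r, x) = 2*x (d(r, x) = x + x = 2*x)
sqrt(d(M(4, 6), U(-1)) + 187)*(-422) = sqrt(2*(4*(-1)**2) + 187)*(-422) = sqrt(2*(4*1) + 187)*(-422) = sqrt(2*4 + 187)*(-422) = sqrt(8 + 187)*(-422) = sqrt(195)*(-422) = -422*sqrt(195)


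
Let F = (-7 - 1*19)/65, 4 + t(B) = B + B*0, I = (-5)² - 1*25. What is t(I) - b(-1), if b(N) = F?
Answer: -18/5 ≈ -3.6000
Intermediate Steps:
I = 0 (I = 25 - 25 = 0)
t(B) = -4 + B (t(B) = -4 + (B + B*0) = -4 + (B + 0) = -4 + B)
F = -⅖ (F = (-7 - 19)*(1/65) = -26*1/65 = -⅖ ≈ -0.40000)
b(N) = -⅖
t(I) - b(-1) = (-4 + 0) - 1*(-⅖) = -4 + ⅖ = -18/5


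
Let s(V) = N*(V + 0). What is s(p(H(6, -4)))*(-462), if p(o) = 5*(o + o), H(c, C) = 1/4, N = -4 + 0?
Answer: 4620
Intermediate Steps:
N = -4
H(c, C) = 1/4
p(o) = 10*o (p(o) = 5*(2*o) = 10*o)
s(V) = -4*V (s(V) = -4*(V + 0) = -4*V)
s(p(H(6, -4)))*(-462) = -40/4*(-462) = -4*5/2*(-462) = -10*(-462) = 4620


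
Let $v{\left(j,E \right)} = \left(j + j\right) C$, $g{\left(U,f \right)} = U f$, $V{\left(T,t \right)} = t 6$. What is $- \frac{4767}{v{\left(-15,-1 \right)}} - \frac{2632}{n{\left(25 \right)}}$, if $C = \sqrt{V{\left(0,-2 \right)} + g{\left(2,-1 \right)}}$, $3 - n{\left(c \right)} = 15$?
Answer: $\frac{658}{3} - \frac{227 i \sqrt{14}}{20} \approx 219.33 - 42.468 i$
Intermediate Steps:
$V{\left(T,t \right)} = 6 t$
$n{\left(c \right)} = -12$ ($n{\left(c \right)} = 3 - 15 = -12$)
$C = i \sqrt{14}$ ($C = \sqrt{6 \left(-2\right) + 2 \left(-1\right)} = \sqrt{-12 - 2} = \sqrt{-14} = i \sqrt{14} \approx 3.7417 i$)
$v{\left(j,E \right)} = 2 i j \sqrt{14}$ ($v{\left(j,E \right)} = \left(j + j\right) i \sqrt{14} = 2 j i \sqrt{14} = 2 i j \sqrt{14}$)
$- \frac{4767}{v{\left(-15,-1 \right)}} - \frac{2632}{n{\left(25 \right)}} = - \frac{4767}{2 i \left(-15\right) \sqrt{14}} - \frac{2632}{-12} = - \frac{4767}{\left(-30\right) i \sqrt{14}} - - \frac{658}{3} = - 4767 \frac{i \sqrt{14}}{420} + \frac{658}{3} = - \frac{227 i \sqrt{14}}{20} + \frac{658}{3} = \frac{658}{3} - \frac{227 i \sqrt{14}}{20}$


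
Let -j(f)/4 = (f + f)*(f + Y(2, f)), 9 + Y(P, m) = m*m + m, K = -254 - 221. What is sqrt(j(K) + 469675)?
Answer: 5*sqrt(34168019) ≈ 29227.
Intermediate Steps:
K = -475
Y(P, m) = -9 + m + m**2 (Y(P, m) = -9 + (m*m + m) = -9 + (m**2 + m) = -9 + (m + m**2) = -9 + m + m**2)
j(f) = -8*f*(-9 + f**2 + 2*f) (j(f) = -4*(f + f)*(f + (-9 + f + f**2)) = -4*2*f*(-9 + f**2 + 2*f) = -8*f*(-9 + f**2 + 2*f))
sqrt(j(K) + 469675) = sqrt(8*(-475)*(9 - 1*(-475)**2 - 2*(-475)) + 469675) = sqrt(8*(-475)*(9 - 1*225625 + 950) + 469675) = sqrt(8*(-475)*(9 - 225625 + 950) + 469675) = sqrt(8*(-475)*(-224666) + 469675) = sqrt(853730800 + 469675) = sqrt(854200475) = 5*sqrt(34168019)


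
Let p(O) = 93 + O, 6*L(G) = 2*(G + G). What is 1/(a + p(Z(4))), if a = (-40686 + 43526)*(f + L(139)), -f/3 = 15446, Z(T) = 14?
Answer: -3/394009919 ≈ -7.6140e-9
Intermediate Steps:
L(G) = 2*G/3 (L(G) = (2*(G + G))/6 = (2*(2*G))/6 = (4*G)/6 = 2*G/3)
f = -46338 (f = -3*15446 = -46338)
a = -394010240/3 (a = (-40686 + 43526)*(-46338 + (2/3)*139) = 2840*(-46338 + 278/3) = 2840*(-138736/3) = -394010240/3 ≈ -1.3134e+8)
1/(a + p(Z(4))) = 1/(-394010240/3 + (93 + 14)) = 1/(-394010240/3 + 107) = 1/(-394009919/3) = -3/394009919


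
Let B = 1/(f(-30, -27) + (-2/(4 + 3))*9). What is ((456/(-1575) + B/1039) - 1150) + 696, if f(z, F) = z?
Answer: -6277691051/13818700 ≈ -454.29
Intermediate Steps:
B = -7/228 (B = 1/(-30 + (-2/(4 + 3))*9) = 1/(-30 + (-2/7)*9) = 1/(-30 + ((⅐)*(-2))*9) = 1/(-30 - 2/7*9) = 1/(-30 - 18/7) = 1/(-228/7) = -7/228 ≈ -0.030702)
((456/(-1575) + B/1039) - 1150) + 696 = ((456/(-1575) - 7/228/1039) - 1150) + 696 = ((456*(-1/1575) - 7/228*1/1039) - 1150) + 696 = ((-152/525 - 7/236892) - 1150) + 696 = (-4001251/13818700 - 1150) + 696 = -15895506251/13818700 + 696 = -6277691051/13818700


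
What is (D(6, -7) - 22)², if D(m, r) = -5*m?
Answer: 2704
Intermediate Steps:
(D(6, -7) - 22)² = (-5*6 - 22)² = (-30 - 22)² = (-52)² = 2704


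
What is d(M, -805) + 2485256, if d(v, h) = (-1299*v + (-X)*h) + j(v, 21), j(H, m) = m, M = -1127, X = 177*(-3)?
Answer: 3521795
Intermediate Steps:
X = -531
d(v, h) = 21 - 1299*v + 531*h (d(v, h) = (-1299*v + (-1*(-531))*h) + 21 = (-1299*v + 531*h) + 21 = 21 - 1299*v + 531*h)
d(M, -805) + 2485256 = (21 - 1299*(-1127) + 531*(-805)) + 2485256 = (21 + 1463973 - 427455) + 2485256 = 1036539 + 2485256 = 3521795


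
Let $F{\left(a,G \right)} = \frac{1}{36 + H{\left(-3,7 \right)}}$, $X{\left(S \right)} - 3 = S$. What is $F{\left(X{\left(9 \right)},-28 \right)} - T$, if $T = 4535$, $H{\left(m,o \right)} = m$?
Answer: $- \frac{149654}{33} \approx -4535.0$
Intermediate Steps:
$X{\left(S \right)} = 3 + S$
$F{\left(a,G \right)} = \frac{1}{33}$ ($F{\left(a,G \right)} = \frac{1}{36 - 3} = \frac{1}{33}$)
$F{\left(X{\left(9 \right)},-28 \right)} - T = \frac{1}{33} - 4535 = - \frac{149654}{33}$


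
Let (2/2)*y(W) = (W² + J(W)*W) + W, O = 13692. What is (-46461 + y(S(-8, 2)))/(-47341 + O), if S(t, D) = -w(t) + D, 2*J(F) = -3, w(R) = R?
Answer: 46366/33649 ≈ 1.3779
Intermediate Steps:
J(F) = -3/2 (J(F) = (½)*(-3) = -3/2)
S(t, D) = D - t (S(t, D) = -t + D = D - t)
y(W) = W² - W/2 (y(W) = (W² - 3*W/2) + W = W² - W/2)
(-46461 + y(S(-8, 2)))/(-47341 + O) = (-46461 + (2 - 1*(-8))*(-½ + (2 - 1*(-8))))/(-47341 + 13692) = (-46461 + (2 + 8)*(-½ + (2 + 8)))/(-33649) = (-46461 + 10*(-½ + 10))*(-1/33649) = (-46461 + 10*(19/2))*(-1/33649) = (-46461 + 95)*(-1/33649) = -46366*(-1/33649) = 46366/33649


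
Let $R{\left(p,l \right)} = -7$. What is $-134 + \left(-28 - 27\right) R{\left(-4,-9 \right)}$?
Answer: $251$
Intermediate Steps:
$-134 + \left(-28 - 27\right) R{\left(-4,-9 \right)} = -134 + \left(-28 - 27\right) \left(-7\right) = -134 - -385 = -134 + 385 = 251$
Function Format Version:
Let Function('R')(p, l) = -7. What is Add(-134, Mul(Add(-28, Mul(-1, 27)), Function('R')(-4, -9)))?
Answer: 251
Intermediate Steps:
Add(-134, Mul(Add(-28, Mul(-1, 27)), Function('R')(-4, -9))) = Add(-134, Mul(Add(-28, Mul(-1, 27)), -7)) = Add(-134, Mul(Add(-28, -27), -7)) = Add(-134, Mul(-55, -7)) = Add(-134, 385) = 251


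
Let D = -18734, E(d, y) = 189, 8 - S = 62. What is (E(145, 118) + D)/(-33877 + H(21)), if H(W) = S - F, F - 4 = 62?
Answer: 18545/33997 ≈ 0.54549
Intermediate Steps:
S = -54 (S = 8 - 1*62 = 8 - 62 = -54)
F = 66 (F = 4 + 62 = 66)
H(W) = -120 (H(W) = -54 - 1*66 = -54 - 66 = -120)
(E(145, 118) + D)/(-33877 + H(21)) = (189 - 18734)/(-33877 - 120) = -18545/(-33997) = -18545*(-1/33997) = 18545/33997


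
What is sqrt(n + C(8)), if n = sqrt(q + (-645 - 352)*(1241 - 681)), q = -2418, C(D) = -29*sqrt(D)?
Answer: sqrt(-58*sqrt(2) + I*sqrt(560738)) ≈ 18.32 + 20.437*I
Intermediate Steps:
n = I*sqrt(560738) (n = sqrt(-2418 + (-645 - 352)*(1241 - 681)) = sqrt(-2418 - 997*560) = sqrt(-2418 - 558320) = sqrt(-560738) = I*sqrt(560738) ≈ 748.82*I)
sqrt(n + C(8)) = sqrt(I*sqrt(560738) - 58*sqrt(2)) = sqrt(-58*sqrt(2) + I*sqrt(560738))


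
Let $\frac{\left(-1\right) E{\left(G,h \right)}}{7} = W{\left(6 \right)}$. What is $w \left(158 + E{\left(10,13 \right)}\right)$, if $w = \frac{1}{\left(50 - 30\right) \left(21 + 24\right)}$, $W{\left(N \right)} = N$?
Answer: $\frac{29}{225} \approx 0.12889$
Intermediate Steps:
$E{\left(G,h \right)} = -42$ ($E{\left(G,h \right)} = \left(-7\right) 6 = -42$)
$w = \frac{1}{900}$ ($w = \frac{1}{20 \cdot 45} = \frac{1}{900} \approx 0.0011111$)
$w \left(158 + E{\left(10,13 \right)}\right) = \frac{158 - 42}{900} = \frac{1}{900} \cdot 116 = \frac{29}{225}$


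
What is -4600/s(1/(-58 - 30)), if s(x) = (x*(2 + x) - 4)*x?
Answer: -3134771200/31151 ≈ -1.0063e+5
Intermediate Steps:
s(x) = x*(-4 + x*(2 + x)) (s(x) = (-4 + x*(2 + x))*x = x*(-4 + x*(2 + x)))
-4600/s(1/(-58 - 30)) = -4600*(-58 - 30)/(-4 + (1/(-58 - 30))**2 + 2/(-58 - 30)) = -4600*(-88/(-4 + (1/(-88))**2 + 2/(-88))) = -4600*(-88/(-4 + (-1/88)**2 + 2*(-1/88))) = -4600*(-88/(-4 + 1/7744 - 1/44)) = -4600/((-1/88*(-31151/7744))) = -4600/31151/681472 = -4600*681472/31151 = -3134771200/31151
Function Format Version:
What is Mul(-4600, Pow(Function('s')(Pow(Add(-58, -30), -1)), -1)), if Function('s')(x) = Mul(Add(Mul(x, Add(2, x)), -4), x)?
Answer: Rational(-3134771200, 31151) ≈ -1.0063e+5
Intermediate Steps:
Function('s')(x) = Mul(x, Add(-4, Mul(x, Add(2, x)))) (Function('s')(x) = Mul(Add(-4, Mul(x, Add(2, x))), x) = Mul(x, Add(-4, Mul(x, Add(2, x)))))
Mul(-4600, Pow(Function('s')(Pow(Add(-58, -30), -1)), -1)) = Mul(-4600, Pow(Mul(Pow(Add(-58, -30), -1), Add(-4, Pow(Pow(Add(-58, -30), -1), 2), Mul(2, Pow(Add(-58, -30), -1)))), -1)) = Mul(-4600, Pow(Mul(Pow(-88, -1), Add(-4, Pow(Pow(-88, -1), 2), Mul(2, Pow(-88, -1)))), -1)) = Mul(-4600, Pow(Mul(Rational(-1, 88), Add(-4, Pow(Rational(-1, 88), 2), Mul(2, Rational(-1, 88)))), -1)) = Mul(-4600, Pow(Mul(Rational(-1, 88), Add(-4, Rational(1, 7744), Rational(-1, 44))), -1)) = Mul(-4600, Pow(Mul(Rational(-1, 88), Rational(-31151, 7744)), -1)) = Mul(-4600, Pow(Rational(31151, 681472), -1)) = Mul(-4600, Rational(681472, 31151)) = Rational(-3134771200, 31151)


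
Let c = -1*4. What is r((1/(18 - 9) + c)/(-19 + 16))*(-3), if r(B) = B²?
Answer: -1225/243 ≈ -5.0412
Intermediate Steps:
c = -4
r((1/(18 - 9) + c)/(-19 + 16))*(-3) = ((1/(18 - 9) - 4)/(-19 + 16))²*(-3) = ((1/9 - 4)/(-3))²*(-3) = ((⅑ - 4)*(-⅓))²*(-3) = (-35/9*(-⅓))²*(-3) = (35/27)²*(-3) = (1225/729)*(-3) = -1225/243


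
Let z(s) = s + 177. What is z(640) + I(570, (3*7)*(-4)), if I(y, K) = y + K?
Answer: 1303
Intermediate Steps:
z(s) = 177 + s
I(y, K) = K + y
z(640) + I(570, (3*7)*(-4)) = (177 + 640) + ((3*7)*(-4) + 570) = 817 + (21*(-4) + 570) = 817 + (-84 + 570) = 817 + 486 = 1303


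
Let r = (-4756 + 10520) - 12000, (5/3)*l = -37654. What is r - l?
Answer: 81782/5 ≈ 16356.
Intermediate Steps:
l = -112962/5 (l = (⅗)*(-37654) = -112962/5 ≈ -22592.)
r = -6236 (r = 5764 - 12000 = -6236)
r - l = -6236 - 1*(-112962/5) = -6236 + 112962/5 = 81782/5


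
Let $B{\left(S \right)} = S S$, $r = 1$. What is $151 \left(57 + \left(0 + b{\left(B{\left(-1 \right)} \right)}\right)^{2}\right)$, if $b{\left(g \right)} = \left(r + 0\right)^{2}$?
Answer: $8758$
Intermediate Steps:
$B{\left(S \right)} = S^{2}$
$b{\left(g \right)} = 1$ ($b{\left(g \right)} = \left(1 + 0\right)^{2} = 1^{2} = 1$)
$151 \left(57 + \left(0 + b{\left(B{\left(-1 \right)} \right)}\right)^{2}\right) = 151 \left(57 + \left(0 + 1\right)^{2}\right) = 151 \left(57 + 1^{2}\right) = 151 \left(57 + 1\right) = 151 \cdot 58 = 8758$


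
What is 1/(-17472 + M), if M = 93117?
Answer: 1/75645 ≈ 1.3220e-5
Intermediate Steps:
1/(-17472 + M) = 1/(-17472 + 93117) = 1/75645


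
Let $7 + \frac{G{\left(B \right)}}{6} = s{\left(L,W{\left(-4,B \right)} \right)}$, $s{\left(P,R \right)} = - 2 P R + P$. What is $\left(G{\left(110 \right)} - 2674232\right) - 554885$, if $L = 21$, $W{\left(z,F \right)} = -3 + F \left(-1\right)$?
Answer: $-3200557$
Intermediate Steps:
$W{\left(z,F \right)} = -3 - F$
$s{\left(P,R \right)} = P - 2 P R$ ($s{\left(P,R \right)} = - 2 P R + P = P - 2 P R$)
$G{\left(B \right)} = 840 + 252 B$ ($G{\left(B \right)} = -42 + 6 \cdot 21 \left(1 - 2 \left(-3 - B\right)\right) = -42 + 6 \cdot 21 \left(1 + \left(6 + 2 B\right)\right) = -42 + 6 \cdot 21 \left(7 + 2 B\right) = -42 + 6 \left(147 + 42 B\right) = -42 + \left(882 + 252 B\right) = 840 + 252 B$)
$\left(G{\left(110 \right)} - 2674232\right) - 554885 = \left(\left(840 + 252 \cdot 110\right) - 2674232\right) - 554885 = \left(\left(840 + 27720\right) - 2674232\right) - 554885 = \left(28560 - 2674232\right) - 554885 = -2645672 - 554885 = -3200557$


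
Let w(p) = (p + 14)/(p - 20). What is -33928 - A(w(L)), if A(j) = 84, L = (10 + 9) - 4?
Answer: -34012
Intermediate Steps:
L = 15 (L = 19 - 4 = 15)
w(p) = (14 + p)/(-20 + p)
-33928 - A(w(L)) = -33928 - 1*84 = -33928 - 84 = -34012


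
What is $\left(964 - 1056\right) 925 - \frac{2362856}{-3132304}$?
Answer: $- \frac{33319588443}{391538} \approx -85099.0$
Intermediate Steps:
$\left(964 - 1056\right) 925 - \frac{2362856}{-3132304} = \left(-92\right) 925 - - \frac{295357}{391538} = -85100 + \frac{295357}{391538} = - \frac{33319588443}{391538}$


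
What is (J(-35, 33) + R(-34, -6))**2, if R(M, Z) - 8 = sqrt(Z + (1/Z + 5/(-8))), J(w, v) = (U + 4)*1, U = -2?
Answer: (120 + I*sqrt(978))**2/144 ≈ 93.208 + 52.122*I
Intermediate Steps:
J(w, v) = 2 (J(w, v) = (-2 + 4)*1 = 2*1 = 2)
R(M, Z) = 8 + sqrt(-5/8 + Z + 1/Z) (R(M, Z) = 8 + sqrt(Z + (1/Z + 5/(-8))) = 8 + sqrt(Z + (1/Z + 5*(-1/8))) = 8 + sqrt(Z + (1/Z - 5/8)) = 8 + sqrt(Z + (-5/8 + 1/Z)) = 8 + sqrt(-5/8 + Z + 1/Z))
(J(-35, 33) + R(-34, -6))**2 = (2 + (8 + sqrt(-10 + 16*(-6) + 16/(-6))/4))**2 = (2 + (8 + sqrt(-10 - 96 + 16*(-1/6))/4))**2 = (2 + (8 + sqrt(-10 - 96 - 8/3)/4))**2 = (2 + (8 + sqrt(-326/3)/4))**2 = (2 + (8 + (I*sqrt(978)/3)/4))**2 = (2 + (8 + I*sqrt(978)/12))**2 = (10 + I*sqrt(978)/12)**2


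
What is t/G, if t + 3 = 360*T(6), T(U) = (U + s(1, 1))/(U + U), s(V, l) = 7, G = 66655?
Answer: 387/66655 ≈ 0.0058060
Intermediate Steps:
T(U) = (7 + U)/(2*U) (T(U) = (U + 7)/(U + U) = (7 + U)/((2*U)) = (7 + U)*(1/(2*U)) = (7 + U)/(2*U))
t = 387 (t = -3 + 360*((½)*(7 + 6)/6) = -3 + 360*((½)*(⅙)*13) = -3 + 360*(13/12) = -3 + 390 = 387)
t/G = 387/66655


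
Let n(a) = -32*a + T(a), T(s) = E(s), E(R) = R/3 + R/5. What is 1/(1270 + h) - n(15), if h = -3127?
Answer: 876503/1857 ≈ 472.00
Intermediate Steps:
E(R) = 8*R/15 (E(R) = R*(1/3) + R*(1/5) = R/3 + R/5 = 8*R/15)
T(s) = 8*s/15
n(a) = -472*a/15 (n(a) = -32*a + 8*a/15 = -472*a/15)
1/(1270 + h) - n(15) = 1/(1270 - 3127) - (-472)*15/15 = 1/(-1857) - 1*(-472) = -1/1857 + 472 = 876503/1857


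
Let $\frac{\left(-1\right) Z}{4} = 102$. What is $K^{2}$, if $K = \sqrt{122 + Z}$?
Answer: $-286$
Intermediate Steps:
$Z = -408$ ($Z = \left(-4\right) 102 = -408$)
$K = i \sqrt{286}$ ($K = \sqrt{122 - 408} = \sqrt{-286} = i \sqrt{286} \approx 16.912 i$)
$K^{2} = \left(i \sqrt{286}\right)^{2} = -286$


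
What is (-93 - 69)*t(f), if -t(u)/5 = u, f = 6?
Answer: 4860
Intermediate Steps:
t(u) = -5*u
(-93 - 69)*t(f) = (-93 - 69)*(-5*6) = -162*(-30) = 4860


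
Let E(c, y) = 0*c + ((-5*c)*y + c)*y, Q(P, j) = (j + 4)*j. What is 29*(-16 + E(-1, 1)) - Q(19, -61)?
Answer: -3825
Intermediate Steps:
Q(P, j) = j*(4 + j) (Q(P, j) = (4 + j)*j = j*(4 + j))
E(c, y) = y*(c - 5*c*y) (E(c, y) = 0 + (-5*c*y + c)*y = 0 + (c - 5*c*y)*y = 0 + y*(c - 5*c*y) = y*(c - 5*c*y))
29*(-16 + E(-1, 1)) - Q(19, -61) = 29*(-16 - 1*1*(1 - 5*1)) - (-61)*(4 - 61) = 29*(-16 - 1*1*(1 - 5)) - (-61)*(-57) = 29*(-16 - 1*1*(-4)) - 1*3477 = 29*(-16 + 4) - 3477 = 29*(-12) - 3477 = -348 - 3477 = -3825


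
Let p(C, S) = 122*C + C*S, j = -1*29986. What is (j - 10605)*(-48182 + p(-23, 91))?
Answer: 2154610871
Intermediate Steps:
j = -29986
(j - 10605)*(-48182 + p(-23, 91)) = (-29986 - 10605)*(-48182 - 23*(122 + 91)) = -40591*(-48182 - 23*213) = -40591*(-48182 - 4899) = -40591*(-53081) = 2154610871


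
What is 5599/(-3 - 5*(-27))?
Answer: 509/12 ≈ 42.417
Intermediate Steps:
5599/(-3 - 5*(-27)) = 5599/(-3 + 135) = 5599/132 = 5599*(1/132) = 509/12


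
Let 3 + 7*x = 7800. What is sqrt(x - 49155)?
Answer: 4*I*sqrt(147126)/7 ≈ 219.18*I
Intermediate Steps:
x = 7797/7 (x = -3/7 + (1/7)*7800 = -3/7 + 7800/7 = 7797/7 ≈ 1113.9)
sqrt(x - 49155) = sqrt(7797/7 - 49155) = sqrt(-336288/7) = 4*I*sqrt(147126)/7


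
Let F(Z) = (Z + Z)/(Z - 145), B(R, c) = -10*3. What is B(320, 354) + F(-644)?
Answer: -22382/789 ≈ -28.368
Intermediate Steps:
B(R, c) = -30
F(Z) = 2*Z/(-145 + Z) (F(Z) = (2*Z)/(-145 + Z) = 2*Z/(-145 + Z))
B(320, 354) + F(-644) = -30 + 2*(-644)/(-145 - 644) = -30 + 2*(-644)/(-789) = -30 + 2*(-644)*(-1/789) = -30 + 1288/789 = -22382/789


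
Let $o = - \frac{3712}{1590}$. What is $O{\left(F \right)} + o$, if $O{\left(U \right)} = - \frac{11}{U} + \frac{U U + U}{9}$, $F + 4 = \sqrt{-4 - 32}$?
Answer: $- \frac{42943}{10335} - \frac{265 i}{78} \approx -4.1551 - 3.3974 i$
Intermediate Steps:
$F = -4 + 6 i$ ($F = -4 + \sqrt{-4 - 32} = -4 + \sqrt{-36} = -4 + 6 i \approx -4.0 + 6.0 i$)
$o = - \frac{1856}{795}$ ($o = \left(-3712\right) \frac{1}{1590} = - \frac{1856}{795} \approx -2.3346$)
$O{\left(U \right)} = - \frac{11}{U} + \frac{U}{9} + \frac{U^{2}}{9}$ ($O{\left(U \right)} = - \frac{11}{U} + \left(U^{2} + U\right) \frac{1}{9} = - \frac{11}{U} + \left(U + U^{2}\right) \frac{1}{9} = - \frac{11}{U} + \left(\frac{U}{9} + \frac{U^{2}}{9}\right) = - \frac{11}{U} + \frac{U}{9} + \frac{U^{2}}{9}$)
$O{\left(F \right)} + o = \frac{-99 + \left(-4 + 6 i\right)^{2} \left(1 - \left(4 - 6 i\right)\right)}{9 \left(-4 + 6 i\right)} - \frac{1856}{795} = \frac{\frac{-4 - 6 i}{52} \left(-99 + \left(-4 + 6 i\right)^{2} \left(-3 + 6 i\right)\right)}{9} - \frac{1856}{795} = \frac{\left(-99 + \left(-4 + 6 i\right)^{2} \left(-3 + 6 i\right)\right) \left(-4 - 6 i\right)}{468} - \frac{1856}{795} = - \frac{1856}{795} + \frac{\left(-99 + \left(-4 + 6 i\right)^{2} \left(-3 + 6 i\right)\right) \left(-4 - 6 i\right)}{468}$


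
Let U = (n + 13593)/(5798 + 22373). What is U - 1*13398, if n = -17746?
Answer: -377439211/28171 ≈ -13398.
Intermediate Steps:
U = -4153/28171 (U = (-17746 + 13593)/(5798 + 22373) = -4153/28171 ≈ -0.14742)
U - 1*13398 = -4153/28171 - 1*13398 = -4153/28171 - 13398 = -377439211/28171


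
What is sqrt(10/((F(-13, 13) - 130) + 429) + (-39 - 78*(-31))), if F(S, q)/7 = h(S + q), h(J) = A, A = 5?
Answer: sqrt(66348766)/167 ≈ 48.775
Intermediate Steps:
h(J) = 5
F(S, q) = 35 (F(S, q) = 7*5 = 35)
sqrt(10/((F(-13, 13) - 130) + 429) + (-39 - 78*(-31))) = sqrt(10/((35 - 130) + 429) + (-39 - 78*(-31))) = sqrt(10/(-95 + 429) + (-39 + 2418)) = sqrt(10/334 + 2379) = sqrt(10*(1/334) + 2379) = sqrt(5/167 + 2379) = sqrt(397298/167) = sqrt(66348766)/167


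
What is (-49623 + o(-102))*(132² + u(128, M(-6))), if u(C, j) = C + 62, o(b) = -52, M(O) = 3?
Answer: -874975450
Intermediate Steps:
u(C, j) = 62 + C
(-49623 + o(-102))*(132² + u(128, M(-6))) = (-49623 - 52)*(132² + (62 + 128)) = -49675*(17424 + 190) = -49675*17614 = -874975450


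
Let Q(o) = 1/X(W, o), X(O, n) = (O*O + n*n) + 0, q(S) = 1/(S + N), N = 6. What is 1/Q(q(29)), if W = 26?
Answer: 828101/1225 ≈ 676.00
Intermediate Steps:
q(S) = 1/(6 + S) (q(S) = 1/(S + 6) = 1/(6 + S))
X(O, n) = O² + n² (X(O, n) = (O² + n²) + 0 = O² + n²)
Q(o) = 1/(676 + o²) (Q(o) = 1/(26² + o²) = 1/(676 + o²))
1/Q(q(29)) = 1/(1/(676 + (1/(6 + 29))²)) = 1/(1/(676 + (1/35)²)) = 1/(1/(676 + 1/1225)) = 1/(1/(828101/1225)) = 1/(1225/828101) = 828101/1225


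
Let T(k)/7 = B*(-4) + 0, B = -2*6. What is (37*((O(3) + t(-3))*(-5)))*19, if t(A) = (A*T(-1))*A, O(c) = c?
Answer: -10639905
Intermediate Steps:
B = -12
T(k) = 336 (T(k) = 7*(-12*(-4) + 0) = 7*(48 + 0) = 7*48 = 336)
t(A) = 336*A² (t(A) = (A*336)*A = (336*A)*A = 336*A²)
(37*((O(3) + t(-3))*(-5)))*19 = (37*((3 + 336*(-3)²)*(-5)))*19 = (37*((3 + 336*9)*(-5)))*19 = (37*((3 + 3024)*(-5)))*19 = (37*(3027*(-5)))*19 = (37*(-15135))*19 = -559995*19 = -10639905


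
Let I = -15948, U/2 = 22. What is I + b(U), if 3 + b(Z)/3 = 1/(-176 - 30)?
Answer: -3287145/206 ≈ -15957.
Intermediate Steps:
U = 44 (U = 2*22 = 44)
b(Z) = -1857/206 (b(Z) = -9 + 3/(-176 - 30) = -9 + 3/(-206) = -9 + 3*(-1/206) = -9 - 3/206 = -1857/206)
I + b(U) = -15948 - 1857/206 = -3287145/206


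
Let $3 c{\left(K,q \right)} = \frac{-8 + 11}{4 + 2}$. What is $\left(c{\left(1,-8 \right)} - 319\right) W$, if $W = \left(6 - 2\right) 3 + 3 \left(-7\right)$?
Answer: $\frac{5739}{2} \approx 2869.5$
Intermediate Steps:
$c{\left(K,q \right)} = \frac{1}{6}$ ($c{\left(K,q \right)} = \frac{\left(-8 + 11\right) \frac{1}{4 + 2}}{3} = \frac{3 \cdot \frac{1}{6}}{3} = \frac{1}{3} \cdot \frac{1}{2} = \frac{1}{6}$)
$W = -9$ ($W = 4 \cdot 3 - 21 = 12 - 21 = -9$)
$\left(c{\left(1,-8 \right)} - 319\right) W = \left(\frac{1}{6} - 319\right) \left(-9\right) = \left(- \frac{1913}{6}\right) \left(-9\right) = \frac{5739}{2}$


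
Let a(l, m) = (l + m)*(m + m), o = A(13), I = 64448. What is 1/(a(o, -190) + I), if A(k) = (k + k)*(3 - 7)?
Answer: 1/176168 ≈ 5.6764e-6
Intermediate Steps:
A(k) = -8*k (A(k) = (2*k)*(-4) = -8*k)
o = -104 (o = -8*13 = -104)
a(l, m) = 2*m*(l + m) (a(l, m) = (l + m)*(2*m) = 2*m*(l + m))
1/(a(o, -190) + I) = 1/(2*(-190)*(-104 - 190) + 64448) = 1/(2*(-190)*(-294) + 64448) = 1/(111720 + 64448) = 1/176168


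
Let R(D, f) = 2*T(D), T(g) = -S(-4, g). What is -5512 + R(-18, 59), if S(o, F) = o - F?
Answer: -5540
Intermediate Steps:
T(g) = 4 + g (T(g) = -(-4 - g) = 4 + g)
R(D, f) = 8 + 2*D (R(D, f) = 2*(4 + D) = 8 + 2*D)
-5512 + R(-18, 59) = -5512 + (8 + 2*(-18)) = -5512 + (8 - 36) = -5512 - 28 = -5540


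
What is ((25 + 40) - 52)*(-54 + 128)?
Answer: 962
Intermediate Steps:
((25 + 40) - 52)*(-54 + 128) = (65 - 52)*74 = 13*74 = 962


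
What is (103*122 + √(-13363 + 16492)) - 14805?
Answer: -2239 + √3129 ≈ -2183.1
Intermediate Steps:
(103*122 + √(-13363 + 16492)) - 14805 = (12566 + √3129) - 14805 = -2239 + √3129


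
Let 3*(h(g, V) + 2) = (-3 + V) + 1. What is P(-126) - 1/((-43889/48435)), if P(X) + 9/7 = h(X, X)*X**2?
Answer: -217860487500/307223 ≈ -7.0913e+5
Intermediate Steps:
h(g, V) = -8/3 + V/3 (h(g, V) = -2 + ((-3 + V) + 1)/3 = -2 + (-2 + V)/3 = -2 + (-2/3 + V/3) = -8/3 + V/3)
P(X) = -9/7 + X**2*(-8/3 + X/3) (P(X) = -9/7 + (-8/3 + X/3)*X**2 = -9/7 + X**2*(-8/3 + X/3))
P(-126) - 1/((-43889/48435)) = (-9/7 + (1/3)*(-126)**2*(-8 - 126)) - 1/((-43889/48435)) = (-9/7 + (1/3)*15876*(-134)) - 1/((-43889*1/48435)) = (-9/7 - 709128) - 1/(-43889/48435) = -4963905/7 - 1*(-48435/43889) = -4963905/7 + 48435/43889 = -217860487500/307223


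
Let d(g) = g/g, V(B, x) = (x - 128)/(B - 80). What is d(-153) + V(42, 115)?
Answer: 51/38 ≈ 1.3421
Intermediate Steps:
V(B, x) = (-128 + x)/(-80 + B)
d(g) = 1
d(-153) + V(42, 115) = 1 + (-128 + 115)/(-80 + 42) = 1 - 13/(-38) = 1 - 1/38*(-13) = 1 + 13/38 = 51/38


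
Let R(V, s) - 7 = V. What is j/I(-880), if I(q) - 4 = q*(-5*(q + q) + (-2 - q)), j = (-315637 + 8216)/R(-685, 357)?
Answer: -307421/5774279208 ≈ -5.3240e-5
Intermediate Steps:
R(V, s) = 7 + V
j = 307421/678 (j = (-315637 + 8216)/(7 - 685) = -307421/(-678) = -307421*(-1/678) = 307421/678 ≈ 453.42)
I(q) = 4 + q*(-2 - 11*q) (I(q) = 4 + q*(-5*(q + q) + (-2 - q)) = 4 + q*(-10*q + (-2 - q)) = 4 + q*(-2 - 11*q))
j/I(-880) = 307421/(678*(4 - 11*(-880)² - 2*(-880))) = 307421/(678*(4 - 11*774400 + 1760)) = 307421/(678*(4 - 8518400 + 1760)) = (307421/678)/(-8516636) = (307421/678)*(-1/8516636) = -307421/5774279208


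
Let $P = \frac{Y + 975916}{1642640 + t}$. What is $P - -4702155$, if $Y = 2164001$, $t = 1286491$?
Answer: $\frac{4591077039074}{976377} \approx 4.7022 \cdot 10^{6}$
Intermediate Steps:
$P = \frac{1046639}{976377}$ ($P = \frac{2164001 + 975916}{1642640 + 1286491} = \frac{3139917}{2929131} = 3139917 \cdot \frac{1}{2929131} = \frac{1046639}{976377} \approx 1.072$)
$P - -4702155 = \frac{1046639}{976377} - -4702155 = \frac{1046639}{976377} + 4702155 = \frac{4591077039074}{976377}$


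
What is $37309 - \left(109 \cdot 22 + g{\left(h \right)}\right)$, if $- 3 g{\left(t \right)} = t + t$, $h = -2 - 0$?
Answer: $\frac{104729}{3} \approx 34910.0$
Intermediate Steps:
$h = -2$ ($h = -2 + 0 = -2$)
$g{\left(t \right)} = - \frac{2 t}{3}$ ($g{\left(t \right)} = - \frac{t + t}{3} = - \frac{2 t}{3}$)
$37309 - \left(109 \cdot 22 + g{\left(h \right)}\right) = 37309 - \left(109 \cdot 22 - - \frac{4}{3}\right) = 37309 - \left(2398 + \frac{4}{3}\right) = 37309 - \frac{7198}{3} = \frac{104729}{3}$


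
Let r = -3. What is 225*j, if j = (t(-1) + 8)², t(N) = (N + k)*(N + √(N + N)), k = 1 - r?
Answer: 1575 + 6750*I*√2 ≈ 1575.0 + 9545.9*I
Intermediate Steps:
k = 4 (k = 1 - 1*(-3) = 1 + 3 = 4)
t(N) = (4 + N)*(N + √2*√N) (t(N) = (N + 4)*(N + √(N + N)) = (4 + N)*(N + √(2*N)) = (4 + N)*(N + √2*√N))
j = (5 + 3*I*√2)² (j = (((-1)² + 4*(-1) + √2*(-1)^(3/2) + 4*√2*√(-1)) + 8)² = ((1 - 4 + √2*(-I) + 4*√2*I) + 8)² = ((1 - 4 - I*√2 + 4*I*√2) + 8)² = ((-3 + 3*I*√2) + 8)² = (5 + 3*I*√2)² ≈ 7.0 + 42.426*I)
225*j = 225*(7 + 30*I*√2) = 1575 + 6750*I*√2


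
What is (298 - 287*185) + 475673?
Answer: 422876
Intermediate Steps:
(298 - 287*185) + 475673 = (298 - 53095) + 475673 = -52797 + 475673 = 422876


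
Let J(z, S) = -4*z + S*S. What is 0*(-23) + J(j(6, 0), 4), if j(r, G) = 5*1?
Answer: -4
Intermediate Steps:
j(r, G) = 5
J(z, S) = S² - 4*z (J(z, S) = -4*z + S² = S² - 4*z)
0*(-23) + J(j(6, 0), 4) = 0*(-23) + (4² - 4*5) = 0 + (16 - 20) = 0 - 4 = -4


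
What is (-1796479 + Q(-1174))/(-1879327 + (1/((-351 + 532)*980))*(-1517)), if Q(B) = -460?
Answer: 318741039820/333355024777 ≈ 0.95616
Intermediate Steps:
(-1796479 + Q(-1174))/(-1879327 + (1/((-351 + 532)*980))*(-1517)) = (-1796479 - 460)/(-1879327 + (1/((-351 + 532)*980))*(-1517)) = -1796939/(-1879327 + ((1/980)/181)*(-1517)) = -1796939/(-1879327 + ((1/181)*(1/980))*(-1517)) = -1796939/(-1879327 + (1/177380)*(-1517)) = -1796939/(-1879327 - 1517/177380) = -1796939/(-333355024777/177380) = -1796939*(-177380/333355024777) = 318741039820/333355024777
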